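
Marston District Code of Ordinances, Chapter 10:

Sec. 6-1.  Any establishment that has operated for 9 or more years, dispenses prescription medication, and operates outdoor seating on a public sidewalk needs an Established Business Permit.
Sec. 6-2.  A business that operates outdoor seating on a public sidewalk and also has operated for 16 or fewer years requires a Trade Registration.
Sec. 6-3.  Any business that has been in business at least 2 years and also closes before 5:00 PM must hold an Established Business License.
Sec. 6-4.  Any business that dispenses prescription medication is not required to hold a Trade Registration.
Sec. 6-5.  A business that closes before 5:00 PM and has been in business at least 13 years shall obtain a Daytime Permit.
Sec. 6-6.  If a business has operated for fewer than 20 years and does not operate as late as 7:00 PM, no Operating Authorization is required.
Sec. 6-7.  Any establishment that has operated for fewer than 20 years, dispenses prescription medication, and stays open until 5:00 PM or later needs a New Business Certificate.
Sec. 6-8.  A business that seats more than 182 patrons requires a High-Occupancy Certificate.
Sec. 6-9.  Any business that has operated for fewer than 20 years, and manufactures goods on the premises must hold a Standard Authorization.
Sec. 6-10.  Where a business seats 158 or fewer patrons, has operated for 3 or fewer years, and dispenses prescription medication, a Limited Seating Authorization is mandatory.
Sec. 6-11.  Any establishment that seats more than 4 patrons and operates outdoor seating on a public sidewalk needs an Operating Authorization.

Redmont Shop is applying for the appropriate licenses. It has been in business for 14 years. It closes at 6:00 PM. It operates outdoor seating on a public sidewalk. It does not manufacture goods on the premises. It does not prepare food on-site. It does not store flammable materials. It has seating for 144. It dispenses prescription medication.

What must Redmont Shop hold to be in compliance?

Established Business Permit, New Business Certificate

Sec. 6-1. years in business 14 ≥ 9; dispenses prescription medication; operates outdoor seating on a public sidewalk → Established Business Permit required.
Sec. 6-2. operates outdoor seating on a public sidewalk; years in business 14 ≤ 16 → Trade Registration required.
Sec. 6-3. years in business 14 ≥ 2; closes 6:00 PM, after 5:00 PM → Established Business License not required.
Sec. 6-4. dispenses prescription medication → exempt from Trade Registration.
Sec. 6-5. closes 6:00 PM, after 5:00 PM; years in business 14 ≥ 13 → Daytime Permit not required.
Sec. 6-6. years in business 14 < 20; closes 6:00 PM, at/before 7:00 PM → exempt from Operating Authorization.
Sec. 6-7. years in business 14 < 20; dispenses prescription medication; closes 6:00 PM, after 5:00 PM → New Business Certificate required.
Sec. 6-8. seating 144 ≤ 182 → High-Occupancy Certificate not required.
Sec. 6-9. years in business 14 < 20; does not manufacture goods on the premises → Standard Authorization not required.
Sec. 6-10. seating 144 ≤ 158; years in business 14 > 3; dispenses prescription medication → Limited Seating Authorization not required.
Sec. 6-11. seating 144 > 4; operates outdoor seating on a public sidewalk → Operating Authorization required.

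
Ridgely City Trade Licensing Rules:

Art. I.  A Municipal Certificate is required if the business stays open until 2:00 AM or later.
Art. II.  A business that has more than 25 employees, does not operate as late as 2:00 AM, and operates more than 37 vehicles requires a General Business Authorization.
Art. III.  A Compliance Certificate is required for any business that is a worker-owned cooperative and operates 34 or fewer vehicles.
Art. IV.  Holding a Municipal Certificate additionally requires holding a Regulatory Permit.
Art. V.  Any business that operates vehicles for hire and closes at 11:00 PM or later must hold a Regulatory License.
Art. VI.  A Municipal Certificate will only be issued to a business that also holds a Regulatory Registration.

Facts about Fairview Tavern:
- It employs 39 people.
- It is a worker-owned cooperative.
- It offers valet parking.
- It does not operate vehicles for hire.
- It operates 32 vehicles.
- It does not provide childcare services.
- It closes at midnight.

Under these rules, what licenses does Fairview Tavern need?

Art. I. closes midnight, at/before 2:00 AM → Municipal Certificate not required.
Art. II. employees 39 > 25; closes midnight, at/before 2:00 AM; vehicles 32 ≤ 37 → General Business Authorization not required.
Art. III. is a worker-owned cooperative; vehicles 32 ≤ 34 → Compliance Certificate required.
Art. IV. Municipal Certificate is not required → no effect.
Art. V. does not operate vehicles for hire; closes midnight, after 11:00 PM → Regulatory License not required.
Art. VI. Municipal Certificate is not required → no effect.

Compliance Certificate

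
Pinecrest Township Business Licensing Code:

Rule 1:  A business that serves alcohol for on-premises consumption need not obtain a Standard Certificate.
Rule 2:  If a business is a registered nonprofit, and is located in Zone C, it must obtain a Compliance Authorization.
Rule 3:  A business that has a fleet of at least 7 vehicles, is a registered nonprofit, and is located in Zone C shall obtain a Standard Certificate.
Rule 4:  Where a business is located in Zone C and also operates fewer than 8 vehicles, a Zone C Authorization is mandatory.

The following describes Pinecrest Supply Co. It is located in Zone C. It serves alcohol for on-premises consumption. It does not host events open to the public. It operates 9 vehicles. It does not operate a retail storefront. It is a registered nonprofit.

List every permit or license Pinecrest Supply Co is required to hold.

Compliance Authorization

Rule 1: serves alcohol for on-premises consumption → exempt from Standard Certificate.
Rule 2: is a registered nonprofit; is located in Zone C → Compliance Authorization required.
Rule 3: vehicles 9 ≥ 7; is a registered nonprofit; is located in Zone C → Standard Certificate required.
Rule 4: is located in Zone C; vehicles 9 ≥ 8 → Zone C Authorization not required.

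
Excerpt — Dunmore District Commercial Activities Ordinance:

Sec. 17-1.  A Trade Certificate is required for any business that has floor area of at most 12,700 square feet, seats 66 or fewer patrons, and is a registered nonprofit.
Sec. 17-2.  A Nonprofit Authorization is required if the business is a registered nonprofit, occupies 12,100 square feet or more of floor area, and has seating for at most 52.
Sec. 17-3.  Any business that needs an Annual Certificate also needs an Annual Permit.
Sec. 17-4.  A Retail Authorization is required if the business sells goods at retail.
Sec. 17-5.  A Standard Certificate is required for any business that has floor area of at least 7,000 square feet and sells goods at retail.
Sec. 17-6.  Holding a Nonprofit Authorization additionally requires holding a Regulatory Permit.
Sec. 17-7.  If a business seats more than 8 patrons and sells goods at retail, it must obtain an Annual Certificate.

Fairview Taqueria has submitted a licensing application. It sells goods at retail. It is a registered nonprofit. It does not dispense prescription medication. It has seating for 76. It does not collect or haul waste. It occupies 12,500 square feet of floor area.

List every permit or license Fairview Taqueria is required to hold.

Annual Certificate, Annual Permit, Retail Authorization, Standard Certificate

Sec. 17-1. floor area 12,500 square feet ≤ 12,700 square feet; seating 76 > 66; is a registered nonprofit → Trade Certificate not required.
Sec. 17-2. is a registered nonprofit; floor area 12,500 square feet ≥ 12,100 square feet; seating 76 > 52 → Nonprofit Authorization not required.
Sec. 17-3. Annual Certificate is required → Annual Permit also required.
Sec. 17-4. sells goods at retail → Retail Authorization required.
Sec. 17-5. floor area 12,500 square feet ≥ 7,000 square feet; sells goods at retail → Standard Certificate required.
Sec. 17-6. Nonprofit Authorization is not required → no effect.
Sec. 17-7. seating 76 > 8; sells goods at retail → Annual Certificate required.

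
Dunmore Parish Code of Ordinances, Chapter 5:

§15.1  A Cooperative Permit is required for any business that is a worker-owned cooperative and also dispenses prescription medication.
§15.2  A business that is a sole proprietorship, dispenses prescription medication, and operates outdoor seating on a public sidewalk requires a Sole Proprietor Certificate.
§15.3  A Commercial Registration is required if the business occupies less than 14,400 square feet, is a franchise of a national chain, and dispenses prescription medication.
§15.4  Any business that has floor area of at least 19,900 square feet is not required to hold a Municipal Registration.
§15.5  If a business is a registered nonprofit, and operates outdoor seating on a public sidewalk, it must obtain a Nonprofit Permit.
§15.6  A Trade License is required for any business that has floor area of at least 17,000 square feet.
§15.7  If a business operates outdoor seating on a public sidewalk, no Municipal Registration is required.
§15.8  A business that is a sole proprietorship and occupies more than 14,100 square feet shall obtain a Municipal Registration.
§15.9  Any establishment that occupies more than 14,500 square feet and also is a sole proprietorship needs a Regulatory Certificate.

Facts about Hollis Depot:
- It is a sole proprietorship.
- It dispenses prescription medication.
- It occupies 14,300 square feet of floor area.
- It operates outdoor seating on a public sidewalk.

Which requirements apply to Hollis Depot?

Sole Proprietor Certificate

§15.1 is a sole proprietorship (not: is a worker-owned cooperative); dispenses prescription medication → Cooperative Permit not required.
§15.2 is a sole proprietorship; dispenses prescription medication; operates outdoor seating on a public sidewalk → Sole Proprietor Certificate required.
§15.3 floor area 14,300 square feet < 14,400 square feet; is a sole proprietorship (not: is a franchise of a national chain); dispenses prescription medication → Commercial Registration not required.
§15.4 floor area 14,300 square feet < 19,900 square feet → Municipal Registration exemption does not apply.
§15.5 is a sole proprietorship (not: is a registered nonprofit); operates outdoor seating on a public sidewalk → Nonprofit Permit not required.
§15.6 floor area 14,300 square feet < 17,000 square feet → Trade License not required.
§15.7 operates outdoor seating on a public sidewalk → exempt from Municipal Registration.
§15.8 is a sole proprietorship; floor area 14,300 square feet > 14,100 square feet → Municipal Registration required.
§15.9 floor area 14,300 square feet ≤ 14,500 square feet; is a sole proprietorship → Regulatory Certificate not required.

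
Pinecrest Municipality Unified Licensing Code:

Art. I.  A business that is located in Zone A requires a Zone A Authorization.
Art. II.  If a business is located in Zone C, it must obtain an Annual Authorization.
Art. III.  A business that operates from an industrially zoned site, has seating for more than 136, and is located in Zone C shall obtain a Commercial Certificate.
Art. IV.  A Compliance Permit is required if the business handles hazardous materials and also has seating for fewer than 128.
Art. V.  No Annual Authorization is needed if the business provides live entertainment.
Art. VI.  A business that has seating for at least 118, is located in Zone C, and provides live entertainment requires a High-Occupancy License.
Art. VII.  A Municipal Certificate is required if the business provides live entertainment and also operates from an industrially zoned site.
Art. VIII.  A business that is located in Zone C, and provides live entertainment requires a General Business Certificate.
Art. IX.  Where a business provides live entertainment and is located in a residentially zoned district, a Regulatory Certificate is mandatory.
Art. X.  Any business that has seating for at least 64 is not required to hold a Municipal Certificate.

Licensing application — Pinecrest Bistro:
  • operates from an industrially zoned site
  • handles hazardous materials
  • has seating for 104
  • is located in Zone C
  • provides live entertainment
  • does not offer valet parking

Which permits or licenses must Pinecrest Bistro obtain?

Art. I. is located in Zone C (not: is located in Zone A) → Zone A Authorization not required.
Art. II. is located in Zone C → Annual Authorization required.
Art. III. operates from an industrially zoned site; seating 104 ≤ 136; is located in Zone C → Commercial Certificate not required.
Art. IV. handles hazardous materials; seating 104 < 128 → Compliance Permit required.
Art. V. provides live entertainment → exempt from Annual Authorization.
Art. VI. seating 104 < 118; is located in Zone C; provides live entertainment → High-Occupancy License not required.
Art. VII. provides live entertainment; operates from an industrially zoned site → Municipal Certificate required.
Art. VIII. is located in Zone C; provides live entertainment → General Business Certificate required.
Art. IX. provides live entertainment; is located in Zone C (not: is located in a residentially zoned district) → Regulatory Certificate not required.
Art. X. seating 104 ≥ 64 → exempt from Municipal Certificate.

Compliance Permit, General Business Certificate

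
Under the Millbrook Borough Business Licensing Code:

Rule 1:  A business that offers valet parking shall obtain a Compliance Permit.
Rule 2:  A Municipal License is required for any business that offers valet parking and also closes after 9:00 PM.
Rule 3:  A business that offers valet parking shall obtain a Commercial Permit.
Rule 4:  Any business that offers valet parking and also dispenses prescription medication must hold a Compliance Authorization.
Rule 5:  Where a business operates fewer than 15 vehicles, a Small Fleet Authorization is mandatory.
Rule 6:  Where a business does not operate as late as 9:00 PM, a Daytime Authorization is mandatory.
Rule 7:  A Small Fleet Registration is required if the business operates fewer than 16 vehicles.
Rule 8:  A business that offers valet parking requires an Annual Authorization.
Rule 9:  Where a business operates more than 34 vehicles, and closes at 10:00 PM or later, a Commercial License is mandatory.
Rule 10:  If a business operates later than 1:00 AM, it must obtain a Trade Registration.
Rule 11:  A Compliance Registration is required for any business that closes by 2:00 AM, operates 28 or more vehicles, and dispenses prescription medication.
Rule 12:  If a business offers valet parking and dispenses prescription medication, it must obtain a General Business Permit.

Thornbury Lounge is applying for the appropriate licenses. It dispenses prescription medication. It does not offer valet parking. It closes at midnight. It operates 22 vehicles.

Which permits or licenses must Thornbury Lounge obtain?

None

Rule 1: does not offer valet parking → Compliance Permit not required.
Rule 2: does not offer valet parking; closes midnight, after 9:00 PM → Municipal License not required.
Rule 3: does not offer valet parking → Commercial Permit not required.
Rule 4: does not offer valet parking; dispenses prescription medication → Compliance Authorization not required.
Rule 5: vehicles 22 ≥ 15 → Small Fleet Authorization not required.
Rule 6: closes midnight, after 9:00 PM → Daytime Authorization not required.
Rule 7: vehicles 22 ≥ 16 → Small Fleet Registration not required.
Rule 8: does not offer valet parking → Annual Authorization not required.
Rule 9: vehicles 22 ≤ 34; closes midnight, after 10:00 PM → Commercial License not required.
Rule 10: closes midnight, at/before 1:00 AM → Trade Registration not required.
Rule 11: closes midnight, at/before 2:00 AM; vehicles 22 < 28; dispenses prescription medication → Compliance Registration not required.
Rule 12: does not offer valet parking; dispenses prescription medication → General Business Permit not required.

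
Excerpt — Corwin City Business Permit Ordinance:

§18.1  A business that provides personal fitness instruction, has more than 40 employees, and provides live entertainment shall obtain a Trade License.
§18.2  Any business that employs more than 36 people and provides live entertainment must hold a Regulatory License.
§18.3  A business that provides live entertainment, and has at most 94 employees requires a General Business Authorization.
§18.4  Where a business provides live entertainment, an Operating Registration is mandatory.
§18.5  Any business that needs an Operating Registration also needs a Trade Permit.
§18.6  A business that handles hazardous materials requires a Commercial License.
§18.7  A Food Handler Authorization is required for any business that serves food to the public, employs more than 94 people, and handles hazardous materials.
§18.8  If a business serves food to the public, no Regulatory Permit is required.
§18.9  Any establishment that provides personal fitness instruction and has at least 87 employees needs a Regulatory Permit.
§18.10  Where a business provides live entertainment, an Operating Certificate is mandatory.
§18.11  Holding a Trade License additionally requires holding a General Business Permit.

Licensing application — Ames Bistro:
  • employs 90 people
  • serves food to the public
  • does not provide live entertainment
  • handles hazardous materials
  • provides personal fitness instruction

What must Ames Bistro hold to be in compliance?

§18.1 provides personal fitness instruction; employees 90 > 40; does not provide live entertainment → Trade License not required.
§18.2 employees 90 > 36; does not provide live entertainment → Regulatory License not required.
§18.3 does not provide live entertainment; employees 90 ≤ 94 → General Business Authorization not required.
§18.4 does not provide live entertainment → Operating Registration not required.
§18.5 Operating Registration is not required → no effect.
§18.6 handles hazardous materials → Commercial License required.
§18.7 serves food to the public; employees 90 ≤ 94; handles hazardous materials → Food Handler Authorization not required.
§18.8 serves food to the public → exempt from Regulatory Permit.
§18.9 provides personal fitness instruction; employees 90 ≥ 87 → Regulatory Permit required.
§18.10 does not provide live entertainment → Operating Certificate not required.
§18.11 Trade License is not required → no effect.

Commercial License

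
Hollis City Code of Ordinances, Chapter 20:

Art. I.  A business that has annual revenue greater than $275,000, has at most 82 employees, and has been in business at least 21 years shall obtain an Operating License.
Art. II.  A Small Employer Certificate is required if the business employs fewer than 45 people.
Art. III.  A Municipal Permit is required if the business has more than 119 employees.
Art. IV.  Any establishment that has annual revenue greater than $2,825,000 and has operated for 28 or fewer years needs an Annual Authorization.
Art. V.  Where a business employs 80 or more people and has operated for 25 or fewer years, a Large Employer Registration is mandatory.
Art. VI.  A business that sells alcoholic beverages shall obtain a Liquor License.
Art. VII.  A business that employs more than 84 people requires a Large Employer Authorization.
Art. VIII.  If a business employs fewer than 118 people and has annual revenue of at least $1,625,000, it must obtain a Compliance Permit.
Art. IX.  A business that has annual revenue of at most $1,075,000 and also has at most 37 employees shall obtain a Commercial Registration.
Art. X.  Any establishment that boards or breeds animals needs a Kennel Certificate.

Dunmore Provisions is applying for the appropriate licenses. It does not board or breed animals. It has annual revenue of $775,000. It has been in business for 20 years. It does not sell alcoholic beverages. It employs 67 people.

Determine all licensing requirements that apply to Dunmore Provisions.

Art. I. revenue $775,000 > $275,000; employees 67 ≤ 82; years in business 20 < 21 → Operating License not required.
Art. II. employees 67 ≥ 45 → Small Employer Certificate not required.
Art. III. employees 67 ≤ 119 → Municipal Permit not required.
Art. IV. revenue $775,000 ≤ $2,825,000; years in business 20 ≤ 28 → Annual Authorization not required.
Art. V. employees 67 < 80; years in business 20 ≤ 25 → Large Employer Registration not required.
Art. VI. does not sell alcoholic beverages → Liquor License not required.
Art. VII. employees 67 ≤ 84 → Large Employer Authorization not required.
Art. VIII. employees 67 < 118; revenue $775,000 < $1,625,000 → Compliance Permit not required.
Art. IX. revenue $775,000 ≤ $1,075,000; employees 67 > 37 → Commercial Registration not required.
Art. X. does not board or breed animals → Kennel Certificate not required.

None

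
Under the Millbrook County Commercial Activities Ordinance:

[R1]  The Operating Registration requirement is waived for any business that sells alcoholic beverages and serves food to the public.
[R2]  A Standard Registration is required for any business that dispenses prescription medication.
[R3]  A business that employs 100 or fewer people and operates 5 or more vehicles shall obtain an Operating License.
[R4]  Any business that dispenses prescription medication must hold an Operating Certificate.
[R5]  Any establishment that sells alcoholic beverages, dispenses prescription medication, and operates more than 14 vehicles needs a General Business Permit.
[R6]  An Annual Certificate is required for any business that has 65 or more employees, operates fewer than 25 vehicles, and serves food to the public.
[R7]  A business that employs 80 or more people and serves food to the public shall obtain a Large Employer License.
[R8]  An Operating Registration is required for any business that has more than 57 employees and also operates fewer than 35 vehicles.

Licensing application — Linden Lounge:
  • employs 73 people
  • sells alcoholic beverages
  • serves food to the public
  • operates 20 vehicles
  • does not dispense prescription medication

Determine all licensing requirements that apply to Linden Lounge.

Annual Certificate, Operating License

[R1] sells alcoholic beverages; serves food to the public → exempt from Operating Registration.
[R2] does not dispense prescription medication → Standard Registration not required.
[R3] employees 73 ≤ 100; vehicles 20 ≥ 5 → Operating License required.
[R4] does not dispense prescription medication → Operating Certificate not required.
[R5] sells alcoholic beverages; does not dispense prescription medication; vehicles 20 > 14 → General Business Permit not required.
[R6] employees 73 ≥ 65; vehicles 20 < 25; serves food to the public → Annual Certificate required.
[R7] employees 73 < 80; serves food to the public → Large Employer License not required.
[R8] employees 73 > 57; vehicles 20 < 35 → Operating Registration required.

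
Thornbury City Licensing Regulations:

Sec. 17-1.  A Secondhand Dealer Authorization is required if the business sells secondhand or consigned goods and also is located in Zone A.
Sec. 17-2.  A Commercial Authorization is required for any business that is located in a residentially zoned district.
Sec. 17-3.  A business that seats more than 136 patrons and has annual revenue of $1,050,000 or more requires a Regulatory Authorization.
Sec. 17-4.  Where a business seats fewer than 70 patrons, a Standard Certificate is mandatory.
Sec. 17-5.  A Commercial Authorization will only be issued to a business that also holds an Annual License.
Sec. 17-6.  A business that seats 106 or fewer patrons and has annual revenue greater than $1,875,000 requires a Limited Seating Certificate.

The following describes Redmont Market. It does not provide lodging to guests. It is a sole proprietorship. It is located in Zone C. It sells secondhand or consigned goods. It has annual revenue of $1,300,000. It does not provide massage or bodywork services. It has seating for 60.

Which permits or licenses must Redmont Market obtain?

Standard Certificate

Sec. 17-1. sells secondhand or consigned goods; is located in Zone C (not: is located in Zone A) → Secondhand Dealer Authorization not required.
Sec. 17-2. is located in Zone C (not: is located in a residentially zoned district) → Commercial Authorization not required.
Sec. 17-3. seating 60 ≤ 136; revenue $1,300,000 ≥ $1,050,000 → Regulatory Authorization not required.
Sec. 17-4. seating 60 < 70 → Standard Certificate required.
Sec. 17-5. Commercial Authorization is not required → no effect.
Sec. 17-6. seating 60 ≤ 106; revenue $1,300,000 ≤ $1,875,000 → Limited Seating Certificate not required.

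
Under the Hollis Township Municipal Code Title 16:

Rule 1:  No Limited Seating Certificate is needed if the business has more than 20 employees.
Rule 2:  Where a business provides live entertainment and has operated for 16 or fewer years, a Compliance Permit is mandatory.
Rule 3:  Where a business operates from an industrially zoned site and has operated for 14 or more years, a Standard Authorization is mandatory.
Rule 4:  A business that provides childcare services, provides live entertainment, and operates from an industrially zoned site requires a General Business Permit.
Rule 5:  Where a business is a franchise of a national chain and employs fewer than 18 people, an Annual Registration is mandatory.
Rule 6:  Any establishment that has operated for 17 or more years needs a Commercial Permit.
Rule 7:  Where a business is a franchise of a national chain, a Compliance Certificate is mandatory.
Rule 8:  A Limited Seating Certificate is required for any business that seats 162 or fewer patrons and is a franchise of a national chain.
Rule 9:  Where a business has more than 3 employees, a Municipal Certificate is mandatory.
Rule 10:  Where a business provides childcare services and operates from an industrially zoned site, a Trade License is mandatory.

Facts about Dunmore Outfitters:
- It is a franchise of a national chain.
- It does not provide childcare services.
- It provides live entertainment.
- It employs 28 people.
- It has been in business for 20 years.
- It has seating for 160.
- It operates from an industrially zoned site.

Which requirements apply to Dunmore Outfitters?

Commercial Permit, Compliance Certificate, Municipal Certificate, Standard Authorization

Rule 1: employees 28 > 20 → exempt from Limited Seating Certificate.
Rule 2: provides live entertainment; years in business 20 > 16 → Compliance Permit not required.
Rule 3: operates from an industrially zoned site; years in business 20 ≥ 14 → Standard Authorization required.
Rule 4: does not provide childcare services; provides live entertainment; operates from an industrially zoned site → General Business Permit not required.
Rule 5: is a franchise of a national chain; employees 28 ≥ 18 → Annual Registration not required.
Rule 6: years in business 20 ≥ 17 → Commercial Permit required.
Rule 7: is a franchise of a national chain → Compliance Certificate required.
Rule 8: seating 160 ≤ 162; is a franchise of a national chain → Limited Seating Certificate required.
Rule 9: employees 28 > 3 → Municipal Certificate required.
Rule 10: does not provide childcare services; operates from an industrially zoned site → Trade License not required.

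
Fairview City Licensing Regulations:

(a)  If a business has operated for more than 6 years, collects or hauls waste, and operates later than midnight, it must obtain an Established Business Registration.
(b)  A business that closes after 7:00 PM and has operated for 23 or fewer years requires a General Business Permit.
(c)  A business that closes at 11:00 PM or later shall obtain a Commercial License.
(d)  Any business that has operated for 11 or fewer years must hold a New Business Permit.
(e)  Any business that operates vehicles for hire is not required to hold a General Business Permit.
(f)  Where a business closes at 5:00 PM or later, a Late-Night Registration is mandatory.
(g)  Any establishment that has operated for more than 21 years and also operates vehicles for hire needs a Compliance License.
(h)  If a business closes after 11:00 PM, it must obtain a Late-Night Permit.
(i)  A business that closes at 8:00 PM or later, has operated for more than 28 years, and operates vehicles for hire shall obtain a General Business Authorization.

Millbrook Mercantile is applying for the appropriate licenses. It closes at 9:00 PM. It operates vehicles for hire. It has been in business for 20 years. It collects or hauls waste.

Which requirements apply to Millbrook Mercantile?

(a) years in business 20 > 6; collects or hauls waste; closes 9:00 PM, at/before midnight → Established Business Registration not required.
(b) closes 9:00 PM, after 7:00 PM; years in business 20 ≤ 23 → General Business Permit required.
(c) closes 9:00 PM, at/before 11:00 PM → Commercial License not required.
(d) years in business 20 > 11 → New Business Permit not required.
(e) operates vehicles for hire → exempt from General Business Permit.
(f) closes 9:00 PM, after 5:00 PM → Late-Night Registration required.
(g) years in business 20 ≤ 21; operates vehicles for hire → Compliance License not required.
(h) closes 9:00 PM, at/before 11:00 PM → Late-Night Permit not required.
(i) closes 9:00 PM, after 8:00 PM; years in business 20 ≤ 28; operates vehicles for hire → General Business Authorization not required.

Late-Night Registration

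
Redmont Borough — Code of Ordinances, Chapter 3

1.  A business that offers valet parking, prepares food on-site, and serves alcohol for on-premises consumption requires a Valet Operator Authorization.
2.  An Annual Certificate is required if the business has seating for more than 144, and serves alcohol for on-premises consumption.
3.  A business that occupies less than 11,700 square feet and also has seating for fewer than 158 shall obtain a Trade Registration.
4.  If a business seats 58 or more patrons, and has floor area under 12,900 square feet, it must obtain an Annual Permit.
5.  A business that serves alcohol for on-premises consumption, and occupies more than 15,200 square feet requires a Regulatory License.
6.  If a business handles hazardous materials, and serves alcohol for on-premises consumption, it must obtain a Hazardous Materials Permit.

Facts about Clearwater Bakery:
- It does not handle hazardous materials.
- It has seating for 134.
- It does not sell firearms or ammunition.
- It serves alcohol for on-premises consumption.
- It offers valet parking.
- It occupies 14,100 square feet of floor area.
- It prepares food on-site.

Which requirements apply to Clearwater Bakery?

1. offers valet parking; prepares food on-site; serves alcohol for on-premises consumption → Valet Operator Authorization required.
2. seating 134 ≤ 144; serves alcohol for on-premises consumption → Annual Certificate not required.
3. floor area 14,100 square feet ≥ 11,700 square feet; seating 134 < 158 → Trade Registration not required.
4. seating 134 ≥ 58; floor area 14,100 square feet ≥ 12,900 square feet → Annual Permit not required.
5. serves alcohol for on-premises consumption; floor area 14,100 square feet ≤ 15,200 square feet → Regulatory License not required.
6. does not handle hazardous materials; serves alcohol for on-premises consumption → Hazardous Materials Permit not required.

Valet Operator Authorization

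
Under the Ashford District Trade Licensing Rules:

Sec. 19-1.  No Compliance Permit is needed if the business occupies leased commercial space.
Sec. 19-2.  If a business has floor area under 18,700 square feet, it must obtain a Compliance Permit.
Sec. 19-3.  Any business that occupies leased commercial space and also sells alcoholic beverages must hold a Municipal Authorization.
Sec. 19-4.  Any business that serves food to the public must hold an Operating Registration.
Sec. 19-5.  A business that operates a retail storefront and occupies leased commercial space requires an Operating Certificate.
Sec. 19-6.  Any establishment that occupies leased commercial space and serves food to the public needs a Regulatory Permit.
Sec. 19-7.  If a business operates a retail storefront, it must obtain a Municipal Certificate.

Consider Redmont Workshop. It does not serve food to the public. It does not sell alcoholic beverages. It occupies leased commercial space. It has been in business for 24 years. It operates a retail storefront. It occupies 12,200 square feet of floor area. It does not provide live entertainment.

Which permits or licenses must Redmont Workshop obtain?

Sec. 19-1. occupies leased commercial space → exempt from Compliance Permit.
Sec. 19-2. floor area 12,200 square feet < 18,700 square feet → Compliance Permit required.
Sec. 19-3. occupies leased commercial space; does not sell alcoholic beverages → Municipal Authorization not required.
Sec. 19-4. does not serve food to the public → Operating Registration not required.
Sec. 19-5. operates a retail storefront; occupies leased commercial space → Operating Certificate required.
Sec. 19-6. occupies leased commercial space; does not serve food to the public → Regulatory Permit not required.
Sec. 19-7. operates a retail storefront → Municipal Certificate required.

Municipal Certificate, Operating Certificate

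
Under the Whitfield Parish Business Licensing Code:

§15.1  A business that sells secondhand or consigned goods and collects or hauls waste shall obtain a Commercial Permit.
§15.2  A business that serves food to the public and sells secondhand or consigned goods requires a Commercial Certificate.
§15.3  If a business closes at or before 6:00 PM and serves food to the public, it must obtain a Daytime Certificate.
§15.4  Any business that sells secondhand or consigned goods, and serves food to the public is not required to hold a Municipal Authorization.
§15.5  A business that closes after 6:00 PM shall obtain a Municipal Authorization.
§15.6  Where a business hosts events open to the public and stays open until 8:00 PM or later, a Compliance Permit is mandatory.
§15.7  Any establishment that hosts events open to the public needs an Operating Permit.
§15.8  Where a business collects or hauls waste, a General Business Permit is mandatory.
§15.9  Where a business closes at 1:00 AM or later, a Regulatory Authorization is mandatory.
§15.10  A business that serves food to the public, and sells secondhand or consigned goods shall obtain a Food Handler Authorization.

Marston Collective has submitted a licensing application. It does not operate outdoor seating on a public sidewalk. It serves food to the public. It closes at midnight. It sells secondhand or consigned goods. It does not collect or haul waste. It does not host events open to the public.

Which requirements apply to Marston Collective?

Commercial Certificate, Food Handler Authorization

§15.1 sells secondhand or consigned goods; does not collect or haul waste → Commercial Permit not required.
§15.2 serves food to the public; sells secondhand or consigned goods → Commercial Certificate required.
§15.3 closes midnight, after 6:00 PM; serves food to the public → Daytime Certificate not required.
§15.4 sells secondhand or consigned goods; serves food to the public → exempt from Municipal Authorization.
§15.5 closes midnight, after 6:00 PM → Municipal Authorization required.
§15.6 does not host events open to the public; closes midnight, after 8:00 PM → Compliance Permit not required.
§15.7 does not host events open to the public → Operating Permit not required.
§15.8 does not collect or haul waste → General Business Permit not required.
§15.9 closes midnight, at/before 1:00 AM → Regulatory Authorization not required.
§15.10 serves food to the public; sells secondhand or consigned goods → Food Handler Authorization required.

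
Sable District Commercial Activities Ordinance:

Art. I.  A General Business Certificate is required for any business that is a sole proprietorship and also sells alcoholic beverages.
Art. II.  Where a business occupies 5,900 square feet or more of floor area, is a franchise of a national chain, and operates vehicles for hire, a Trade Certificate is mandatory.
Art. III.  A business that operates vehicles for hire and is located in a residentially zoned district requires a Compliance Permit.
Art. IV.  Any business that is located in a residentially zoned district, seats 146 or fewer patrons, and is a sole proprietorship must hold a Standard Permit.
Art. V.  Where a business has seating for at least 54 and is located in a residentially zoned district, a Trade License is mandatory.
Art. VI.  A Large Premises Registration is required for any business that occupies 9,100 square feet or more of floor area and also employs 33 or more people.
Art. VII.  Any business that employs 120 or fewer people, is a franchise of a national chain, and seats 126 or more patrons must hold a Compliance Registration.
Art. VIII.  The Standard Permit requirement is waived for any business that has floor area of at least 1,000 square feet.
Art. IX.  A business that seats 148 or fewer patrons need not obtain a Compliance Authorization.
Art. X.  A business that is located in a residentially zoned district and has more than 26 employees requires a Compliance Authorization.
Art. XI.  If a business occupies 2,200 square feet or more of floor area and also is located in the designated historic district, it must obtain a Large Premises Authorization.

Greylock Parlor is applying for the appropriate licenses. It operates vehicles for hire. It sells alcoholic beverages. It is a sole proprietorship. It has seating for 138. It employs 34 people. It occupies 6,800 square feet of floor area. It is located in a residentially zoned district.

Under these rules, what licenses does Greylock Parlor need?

Art. I. is a sole proprietorship; sells alcoholic beverages → General Business Certificate required.
Art. II. floor area 6,800 square feet ≥ 5,900 square feet; is a sole proprietorship (not: is a franchise of a national chain); operates vehicles for hire → Trade Certificate not required.
Art. III. operates vehicles for hire; is located in a residentially zoned district → Compliance Permit required.
Art. IV. is located in a residentially zoned district; seating 138 ≤ 146; is a sole proprietorship → Standard Permit required.
Art. V. seating 138 ≥ 54; is located in a residentially zoned district → Trade License required.
Art. VI. floor area 6,800 square feet < 9,100 square feet; employees 34 ≥ 33 → Large Premises Registration not required.
Art. VII. employees 34 ≤ 120; is a sole proprietorship (not: is a franchise of a national chain); seating 138 ≥ 126 → Compliance Registration not required.
Art. VIII. floor area 6,800 square feet ≥ 1,000 square feet → exempt from Standard Permit.
Art. IX. seating 138 ≤ 148 → exempt from Compliance Authorization.
Art. X. is located in a residentially zoned district; employees 34 > 26 → Compliance Authorization required.
Art. XI. floor area 6,800 square feet ≥ 2,200 square feet; is located in a residentially zoned district (not: is located in the designated historic district) → Large Premises Authorization not required.

Compliance Permit, General Business Certificate, Trade License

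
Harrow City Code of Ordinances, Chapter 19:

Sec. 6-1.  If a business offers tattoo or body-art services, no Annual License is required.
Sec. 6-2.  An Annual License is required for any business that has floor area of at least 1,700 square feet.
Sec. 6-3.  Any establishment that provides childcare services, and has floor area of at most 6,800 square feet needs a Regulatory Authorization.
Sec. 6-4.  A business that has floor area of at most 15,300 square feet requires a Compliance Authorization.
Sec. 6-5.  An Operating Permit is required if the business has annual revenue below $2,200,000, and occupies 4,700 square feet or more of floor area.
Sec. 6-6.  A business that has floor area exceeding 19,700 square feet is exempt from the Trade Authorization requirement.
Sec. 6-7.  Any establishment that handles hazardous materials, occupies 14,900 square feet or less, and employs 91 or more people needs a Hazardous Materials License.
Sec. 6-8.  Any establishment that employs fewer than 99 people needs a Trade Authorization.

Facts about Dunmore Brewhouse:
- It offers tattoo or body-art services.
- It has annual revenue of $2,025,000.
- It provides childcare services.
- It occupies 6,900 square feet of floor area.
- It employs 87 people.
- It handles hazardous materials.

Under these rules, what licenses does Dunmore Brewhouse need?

Sec. 6-1. offers tattoo or body-art services → exempt from Annual License.
Sec. 6-2. floor area 6,900 square feet ≥ 1,700 square feet → Annual License required.
Sec. 6-3. provides childcare services; floor area 6,900 square feet > 6,800 square feet → Regulatory Authorization not required.
Sec. 6-4. floor area 6,900 square feet ≤ 15,300 square feet → Compliance Authorization required.
Sec. 6-5. revenue $2,025,000 < $2,200,000; floor area 6,900 square feet ≥ 4,700 square feet → Operating Permit required.
Sec. 6-6. floor area 6,900 square feet ≤ 19,700 square feet → Trade Authorization exemption does not apply.
Sec. 6-7. handles hazardous materials; floor area 6,900 square feet ≤ 14,900 square feet; employees 87 < 91 → Hazardous Materials License not required.
Sec. 6-8. employees 87 < 99 → Trade Authorization required.

Compliance Authorization, Operating Permit, Trade Authorization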